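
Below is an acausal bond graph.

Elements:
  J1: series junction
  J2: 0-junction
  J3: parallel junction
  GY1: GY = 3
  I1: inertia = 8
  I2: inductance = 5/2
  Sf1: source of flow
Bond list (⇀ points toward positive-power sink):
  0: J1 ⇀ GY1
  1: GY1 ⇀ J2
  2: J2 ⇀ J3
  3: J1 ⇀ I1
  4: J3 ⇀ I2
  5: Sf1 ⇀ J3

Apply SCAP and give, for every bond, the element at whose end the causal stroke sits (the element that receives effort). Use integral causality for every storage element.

bond 0 stroke at J1
bond 1 stroke at J2
bond 2 stroke at J3
bond 3 stroke at I1
bond 4 stroke at I2
bond 5 stroke at Sf1

bond 5 →Sf1  (Sf1 fixes flow; stroke at Sf1)
bond 3 →I1  (I1 outputs flow p/I1)
bond 0 →J1  (1-jn J1 has f-setter on 3)
bond 1 →J2  (through GY1, causality inverts; strokes same side of GY1)
bond 2 →J3  (common-e at J2 fixed by 1)
bond 4 →I2  (J3 effort already set via bond 2)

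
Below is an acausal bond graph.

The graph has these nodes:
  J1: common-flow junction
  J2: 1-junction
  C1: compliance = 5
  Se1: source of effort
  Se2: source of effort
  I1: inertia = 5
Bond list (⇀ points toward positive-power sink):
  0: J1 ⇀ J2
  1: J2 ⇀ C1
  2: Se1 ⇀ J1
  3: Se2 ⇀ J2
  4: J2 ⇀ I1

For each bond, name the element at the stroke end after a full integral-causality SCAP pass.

b0 →J2
b1 →J2
b2 →J1
b3 →J2
b4 →I1

#2 stroke→J1  (Se1 (Se) sets effort on bond)
#3 stroke→J2  (Se2 fixes effort; stroke away)
#0 stroke→J2  (only one flow-in slot at J1)
#1 stroke→J2  (C1 outputs effort q/C1)
#4 stroke→I1  (closing 1-jn rule on J2)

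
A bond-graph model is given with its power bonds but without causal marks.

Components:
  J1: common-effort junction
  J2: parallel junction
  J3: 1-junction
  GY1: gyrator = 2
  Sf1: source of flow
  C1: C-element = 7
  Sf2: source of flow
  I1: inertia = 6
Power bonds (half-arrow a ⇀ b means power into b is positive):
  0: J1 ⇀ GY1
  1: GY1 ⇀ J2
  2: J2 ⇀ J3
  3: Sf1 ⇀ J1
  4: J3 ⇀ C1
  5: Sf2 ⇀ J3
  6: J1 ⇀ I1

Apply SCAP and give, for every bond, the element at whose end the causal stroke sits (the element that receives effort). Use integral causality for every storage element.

b0 →J1
b1 →J2
b2 →J3
b3 →Sf1
b4 →J3
b5 →Sf2
b6 →I1

b3 |Sf1  (Sf1: flow source, stroke at near end)
b5 |Sf2  (Sf2 fixes flow; stroke at Sf2)
b2 |J3  (1-jn J3 has f-setter on 5)
b4 |J3  (J3: bond 5 brought flow, rest push out)
b1 |J2  (J2 needs exactly one e-in)
b0 |J1  (GY1: gyrator matches bond 1)
b6 |I1  (common-e at J1 fixed by 0)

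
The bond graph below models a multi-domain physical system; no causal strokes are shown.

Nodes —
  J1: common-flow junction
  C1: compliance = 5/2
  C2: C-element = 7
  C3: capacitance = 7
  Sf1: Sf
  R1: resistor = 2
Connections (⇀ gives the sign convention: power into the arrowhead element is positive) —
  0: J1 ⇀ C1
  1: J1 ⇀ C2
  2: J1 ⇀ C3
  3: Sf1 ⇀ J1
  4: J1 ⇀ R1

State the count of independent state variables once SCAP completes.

bond 3 |Sf1  (Sf1 (Sf) sets flow on bond)
bond 0 |J1  (J1 flow already set via bond 3)
bond 1 |J1  (1-jn J1 has f-setter on 3)
bond 2 |J1  (J1: bond 3 brought flow, rest push out)
bond 4 |J1  (J1: bond 3 brought flow, rest push out)

3  (C1, C2, C3 all integral)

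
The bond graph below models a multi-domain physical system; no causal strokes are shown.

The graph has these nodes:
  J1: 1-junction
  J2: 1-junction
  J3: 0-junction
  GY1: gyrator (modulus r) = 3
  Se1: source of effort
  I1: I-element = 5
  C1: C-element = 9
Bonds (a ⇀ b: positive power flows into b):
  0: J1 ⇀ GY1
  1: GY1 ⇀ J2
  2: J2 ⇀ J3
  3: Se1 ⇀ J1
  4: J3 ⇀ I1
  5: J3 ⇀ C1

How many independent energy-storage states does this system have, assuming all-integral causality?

b3 stroke at J1  (Se1: effort source, stroke at far end)
b0 stroke at GY1  (only one flow-in slot at J1)
b1 stroke at GY1  (GY1: gyrator matches bond 0)
b2 stroke at J2  (J2: bond 1 brought flow, rest push out)
b4 stroke at I1  (prefer integral on I1)
b5 stroke at J3  (J3: last free bond brings effort in)

2  (C1, I1 all integral)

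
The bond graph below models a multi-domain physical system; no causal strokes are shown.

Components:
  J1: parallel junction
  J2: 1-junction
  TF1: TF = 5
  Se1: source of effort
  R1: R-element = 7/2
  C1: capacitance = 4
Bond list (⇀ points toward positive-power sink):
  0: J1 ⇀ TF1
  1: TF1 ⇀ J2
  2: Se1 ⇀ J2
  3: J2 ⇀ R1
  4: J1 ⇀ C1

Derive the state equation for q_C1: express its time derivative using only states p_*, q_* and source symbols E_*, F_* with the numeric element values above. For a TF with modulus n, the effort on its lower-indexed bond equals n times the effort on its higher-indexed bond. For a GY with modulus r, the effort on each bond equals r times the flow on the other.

dq_C1/dt = -2*E_Se1/35 - q_C1/350

β2 stroke→J2  (Se1 (Se) sets effort on bond)
β4 stroke→J1  (C1: C, integral causality)
β0 stroke→TF1  (common-e at J1 fixed by 4)
β1 stroke→J2  (TF1 one-in-one-out from 0)
β3 stroke→R1  (only one flow-in slot at J2)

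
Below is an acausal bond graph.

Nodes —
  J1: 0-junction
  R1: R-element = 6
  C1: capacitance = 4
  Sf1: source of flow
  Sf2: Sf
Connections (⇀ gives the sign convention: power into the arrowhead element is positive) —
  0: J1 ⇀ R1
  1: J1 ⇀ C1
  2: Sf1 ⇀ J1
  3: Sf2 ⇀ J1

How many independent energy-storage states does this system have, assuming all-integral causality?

1  (C1 all integral)

#2 stroke at Sf1  (Sf1 (Sf) sets flow on bond)
#3 stroke at Sf2  (source Sf2 imposes f)
#1 stroke at J1  (C1 integral (e out))
#0 stroke at R1  (J1 effort already set via bond 1)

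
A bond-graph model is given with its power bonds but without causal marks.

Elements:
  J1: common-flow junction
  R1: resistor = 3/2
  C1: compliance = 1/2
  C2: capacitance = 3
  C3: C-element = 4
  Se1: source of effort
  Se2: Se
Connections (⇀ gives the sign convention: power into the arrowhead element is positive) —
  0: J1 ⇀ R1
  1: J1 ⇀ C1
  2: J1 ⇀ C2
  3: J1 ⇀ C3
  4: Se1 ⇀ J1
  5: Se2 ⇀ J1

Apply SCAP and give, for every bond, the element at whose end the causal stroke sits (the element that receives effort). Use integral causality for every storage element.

bond 0 stroke→R1
bond 1 stroke→J1
bond 2 stroke→J1
bond 3 stroke→J1
bond 4 stroke→J1
bond 5 stroke→J1

bond 4 stroke at J1  (source Se1 imposes e)
bond 5 stroke at J1  (Se2 (Se) sets effort on bond)
bond 1 stroke at J1  (C1: C, integral causality)
bond 2 stroke at J1  (C2: C, integral causality)
bond 3 stroke at J1  (C3 integral (e out))
bond 0 stroke at R1  (closing 1-jn rule on J1)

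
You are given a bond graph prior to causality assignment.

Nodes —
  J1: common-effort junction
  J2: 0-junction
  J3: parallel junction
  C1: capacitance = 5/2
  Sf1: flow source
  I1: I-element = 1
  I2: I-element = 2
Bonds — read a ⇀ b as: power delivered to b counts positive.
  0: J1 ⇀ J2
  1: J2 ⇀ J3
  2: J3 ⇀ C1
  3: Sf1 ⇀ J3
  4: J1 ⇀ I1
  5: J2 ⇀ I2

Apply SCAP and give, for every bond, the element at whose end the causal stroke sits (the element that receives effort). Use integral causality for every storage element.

bond 3 stroke→Sf1  (Sf1 fixes flow; stroke at Sf1)
bond 2 stroke→J3  (prefer integral on C1)
bond 1 stroke→J2  (J3: bond 2 brought effort, rest push out)
bond 0 stroke→J1  (J2: bond 1 brought effort, rest push out)
bond 5 stroke→I2  (J2 effort already set via bond 1)
bond 4 stroke→I1  (J1 effort already set via bond 0)

bond 0 |J1
bond 1 |J2
bond 2 |J3
bond 3 |Sf1
bond 4 |I1
bond 5 |I2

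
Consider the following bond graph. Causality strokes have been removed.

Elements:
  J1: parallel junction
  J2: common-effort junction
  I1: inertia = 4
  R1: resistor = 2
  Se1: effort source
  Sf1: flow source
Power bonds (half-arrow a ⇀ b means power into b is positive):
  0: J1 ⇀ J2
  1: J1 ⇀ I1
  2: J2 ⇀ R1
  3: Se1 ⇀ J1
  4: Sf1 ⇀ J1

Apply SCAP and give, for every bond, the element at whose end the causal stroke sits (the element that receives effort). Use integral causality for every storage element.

bond 3 stroke at J1  (Se1 (Se) sets effort on bond)
bond 4 stroke at Sf1  (Sf1 fixes flow; stroke at Sf1)
bond 0 stroke at J2  (J1: bond 3 brought effort, rest push out)
bond 1 stroke at I1  (J1 effort already set via bond 3)
bond 2 stroke at R1  (common-e at J2 fixed by 0)

#0 stroke at J2
#1 stroke at I1
#2 stroke at R1
#3 stroke at J1
#4 stroke at Sf1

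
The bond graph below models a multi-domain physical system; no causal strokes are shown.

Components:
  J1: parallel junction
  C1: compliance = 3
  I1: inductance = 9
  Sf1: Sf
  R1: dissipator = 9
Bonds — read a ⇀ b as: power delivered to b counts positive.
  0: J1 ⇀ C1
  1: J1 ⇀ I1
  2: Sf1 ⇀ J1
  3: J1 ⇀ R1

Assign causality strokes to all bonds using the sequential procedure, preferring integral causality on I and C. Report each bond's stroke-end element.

#0 →J1
#1 →I1
#2 →Sf1
#3 →R1

bond 2 |Sf1  (source Sf1 imposes f)
bond 0 |J1  (prefer integral on C1)
bond 1 |I1  (0-jn J1 has e-setter on 0)
bond 3 |R1  (0-jn J1 has e-setter on 0)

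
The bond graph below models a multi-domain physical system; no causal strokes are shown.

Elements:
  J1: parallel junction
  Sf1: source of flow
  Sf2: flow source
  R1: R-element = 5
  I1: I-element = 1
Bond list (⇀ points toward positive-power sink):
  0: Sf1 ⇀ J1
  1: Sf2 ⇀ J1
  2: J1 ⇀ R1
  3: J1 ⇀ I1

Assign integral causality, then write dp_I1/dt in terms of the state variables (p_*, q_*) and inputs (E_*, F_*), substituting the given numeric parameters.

dp_I1/dt = 5*F_Sf1 + 5*F_Sf2 - 5*p_I1

bond 0 →Sf1  (source Sf1 imposes f)
bond 1 →Sf2  (source Sf2 imposes f)
bond 3 →I1  (I1 integral (f out))
bond 2 →J1  (J1 needs exactly one e-in)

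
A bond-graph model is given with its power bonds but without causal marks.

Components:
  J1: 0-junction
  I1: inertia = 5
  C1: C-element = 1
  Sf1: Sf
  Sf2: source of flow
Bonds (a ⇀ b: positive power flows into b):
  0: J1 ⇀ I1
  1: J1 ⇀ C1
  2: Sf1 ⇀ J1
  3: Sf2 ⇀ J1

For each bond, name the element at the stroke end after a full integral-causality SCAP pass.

b0 →I1
b1 →J1
b2 →Sf1
b3 →Sf2

β2 stroke at Sf1  (source Sf1 imposes f)
β3 stroke at Sf2  (Sf2 (Sf) sets flow on bond)
β0 stroke at I1  (prefer integral on I1)
β1 stroke at J1  (J1: last free bond brings effort in)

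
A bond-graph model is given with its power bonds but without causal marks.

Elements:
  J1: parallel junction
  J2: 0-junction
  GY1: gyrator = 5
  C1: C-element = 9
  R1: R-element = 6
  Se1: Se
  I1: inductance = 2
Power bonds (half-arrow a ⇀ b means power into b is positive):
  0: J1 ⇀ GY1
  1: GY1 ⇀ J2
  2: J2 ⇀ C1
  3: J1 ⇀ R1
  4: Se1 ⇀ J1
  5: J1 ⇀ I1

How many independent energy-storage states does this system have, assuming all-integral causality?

β4 stroke at J1  (Se1: effort source, stroke at far end)
β0 stroke at GY1  (common-e at J1 fixed by 4)
β3 stroke at R1  (common-e at J1 fixed by 4)
β5 stroke at I1  (J1: bond 4 brought effort, rest push out)
β1 stroke at GY1  (GY1: gyrator matches bond 0)
β2 stroke at J2  (J2 needs exactly one e-in)

2  (C1, I1 all integral)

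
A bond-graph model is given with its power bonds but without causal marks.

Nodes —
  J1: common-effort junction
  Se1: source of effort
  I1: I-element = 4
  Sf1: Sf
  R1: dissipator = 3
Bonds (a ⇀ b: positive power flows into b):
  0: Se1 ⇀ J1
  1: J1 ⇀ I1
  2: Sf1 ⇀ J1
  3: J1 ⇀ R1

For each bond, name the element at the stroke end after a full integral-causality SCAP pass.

b0 stroke→J1  (Se1: effort source, stroke at far end)
b2 stroke→Sf1  (Sf1 fixes flow; stroke at Sf1)
b1 stroke→I1  (common-e at J1 fixed by 0)
b3 stroke→R1  (J1 effort already set via bond 0)

bond 0 stroke at J1
bond 1 stroke at I1
bond 2 stroke at Sf1
bond 3 stroke at R1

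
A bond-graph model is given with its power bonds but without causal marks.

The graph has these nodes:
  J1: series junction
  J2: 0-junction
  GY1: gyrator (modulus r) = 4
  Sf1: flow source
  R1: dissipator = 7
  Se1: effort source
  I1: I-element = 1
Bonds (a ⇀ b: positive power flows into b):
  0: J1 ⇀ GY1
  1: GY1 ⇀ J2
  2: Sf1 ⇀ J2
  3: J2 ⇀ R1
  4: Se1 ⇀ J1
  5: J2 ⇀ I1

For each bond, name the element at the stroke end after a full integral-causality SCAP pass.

b0 |GY1
b1 |GY1
b2 |Sf1
b3 |J2
b4 |J1
b5 |I1

bond 2 stroke→Sf1  (Sf1: flow source, stroke at near end)
bond 4 stroke→J1  (Se1 fixes effort; stroke away)
bond 0 stroke→GY1  (J1: last free bond brings flow in)
bond 1 stroke→GY1  (GY GY1: same side as bond 0)
bond 5 stroke→I1  (prefer integral on I1)
bond 3 stroke→J2  (closing 0-jn rule on J2)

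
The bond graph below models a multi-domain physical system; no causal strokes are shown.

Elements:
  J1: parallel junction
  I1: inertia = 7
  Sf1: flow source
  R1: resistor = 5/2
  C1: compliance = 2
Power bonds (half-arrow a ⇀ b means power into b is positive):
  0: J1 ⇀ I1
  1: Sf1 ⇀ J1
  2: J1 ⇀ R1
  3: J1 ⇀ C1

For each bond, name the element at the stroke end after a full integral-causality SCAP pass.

b1 →Sf1  (source Sf1 imposes f)
b0 →I1  (I1 integral (f out))
b3 →J1  (C1: C, integral causality)
b2 →R1  (common-e at J1 fixed by 3)

b0 stroke at I1
b1 stroke at Sf1
b2 stroke at R1
b3 stroke at J1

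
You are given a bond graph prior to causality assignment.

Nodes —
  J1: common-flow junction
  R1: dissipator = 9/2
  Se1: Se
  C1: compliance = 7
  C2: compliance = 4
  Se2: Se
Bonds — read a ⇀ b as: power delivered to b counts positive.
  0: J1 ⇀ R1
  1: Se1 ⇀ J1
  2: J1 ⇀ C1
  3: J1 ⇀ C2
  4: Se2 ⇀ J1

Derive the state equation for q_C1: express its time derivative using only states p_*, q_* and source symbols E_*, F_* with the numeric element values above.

dq_C1/dt = 2*E_Se1/9 + 2*E_Se2/9 - 2*q_C1/63 - q_C2/18

b1 |J1  (Se1 (Se) sets effort on bond)
b4 |J1  (Se2 fixes effort; stroke away)
b2 |J1  (C1: C, integral causality)
b3 |J1  (C2: C, integral causality)
b0 |R1  (closing 1-jn rule on J1)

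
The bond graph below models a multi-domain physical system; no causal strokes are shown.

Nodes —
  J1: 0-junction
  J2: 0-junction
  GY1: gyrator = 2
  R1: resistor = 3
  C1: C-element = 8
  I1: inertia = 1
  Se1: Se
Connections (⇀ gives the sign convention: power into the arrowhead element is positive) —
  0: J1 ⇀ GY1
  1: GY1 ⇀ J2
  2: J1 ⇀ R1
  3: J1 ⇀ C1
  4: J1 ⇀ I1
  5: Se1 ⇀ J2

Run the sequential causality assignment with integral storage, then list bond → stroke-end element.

b0 →GY1
b1 →GY1
b2 →R1
b3 →J1
b4 →I1
b5 →J2

β5 |J2  (Se1 (Se) sets effort on bond)
β1 |GY1  (J2: bond 5 brought effort, rest push out)
β0 |GY1  (through GY1, causality inverts; strokes same side of GY1)
β3 |J1  (C1 integral (e out))
β2 |R1  (common-e at J1 fixed by 3)
β4 |I1  (common-e at J1 fixed by 3)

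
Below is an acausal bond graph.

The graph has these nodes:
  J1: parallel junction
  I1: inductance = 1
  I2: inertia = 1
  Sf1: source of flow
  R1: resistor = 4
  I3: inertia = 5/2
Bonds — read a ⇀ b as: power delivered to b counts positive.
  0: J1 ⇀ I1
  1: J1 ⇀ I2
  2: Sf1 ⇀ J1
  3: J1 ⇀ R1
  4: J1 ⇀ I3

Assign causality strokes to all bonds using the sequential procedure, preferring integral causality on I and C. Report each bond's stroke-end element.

bond 2 |Sf1  (Sf1 fixes flow; stroke at Sf1)
bond 0 |I1  (I1 integral (f out))
bond 1 |I2  (I2: I, integral causality)
bond 4 |I3  (I3: I, integral causality)
bond 3 |J1  (only one effort-in slot at J1)

#0 stroke→I1
#1 stroke→I2
#2 stroke→Sf1
#3 stroke→J1
#4 stroke→I3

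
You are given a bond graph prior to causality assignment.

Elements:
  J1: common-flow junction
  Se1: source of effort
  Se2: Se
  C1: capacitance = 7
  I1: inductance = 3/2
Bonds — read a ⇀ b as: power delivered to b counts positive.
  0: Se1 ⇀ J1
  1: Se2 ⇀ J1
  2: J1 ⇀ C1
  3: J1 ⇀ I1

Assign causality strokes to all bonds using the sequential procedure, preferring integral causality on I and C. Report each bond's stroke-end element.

b0 →J1  (Se1 (Se) sets effort on bond)
b1 →J1  (source Se2 imposes e)
b2 →J1  (C1 integral (e out))
b3 →I1  (J1: last free bond brings flow in)

#0 stroke→J1
#1 stroke→J1
#2 stroke→J1
#3 stroke→I1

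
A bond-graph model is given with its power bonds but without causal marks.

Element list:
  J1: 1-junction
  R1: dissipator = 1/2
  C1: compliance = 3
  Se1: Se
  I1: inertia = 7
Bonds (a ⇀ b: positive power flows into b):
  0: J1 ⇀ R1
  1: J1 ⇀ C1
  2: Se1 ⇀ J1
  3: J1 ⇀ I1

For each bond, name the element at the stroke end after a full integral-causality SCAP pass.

bond 0 stroke→J1
bond 1 stroke→J1
bond 2 stroke→J1
bond 3 stroke→I1

#2 stroke at J1  (Se1 fixes effort; stroke away)
#1 stroke at J1  (C1 integral (e out))
#3 stroke at I1  (I1 integral (f out))
#0 stroke at J1  (J1: bond 3 brought flow, rest push out)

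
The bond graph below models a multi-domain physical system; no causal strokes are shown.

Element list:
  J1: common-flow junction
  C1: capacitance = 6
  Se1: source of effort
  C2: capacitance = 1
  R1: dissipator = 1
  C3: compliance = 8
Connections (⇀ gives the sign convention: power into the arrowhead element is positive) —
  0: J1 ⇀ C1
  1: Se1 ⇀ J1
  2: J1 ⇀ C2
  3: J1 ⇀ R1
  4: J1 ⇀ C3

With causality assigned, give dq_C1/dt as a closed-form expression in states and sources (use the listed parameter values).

#1 |J1  (Se1: effort source, stroke at far end)
#0 |J1  (C1 outputs effort q/C1)
#2 |J1  (C2 integral (e out))
#4 |J1  (C3: C, integral causality)
#3 |R1  (J1: last free bond brings flow in)

dq_C1/dt = E_Se1 - q_C1/6 - q_C2 - q_C3/8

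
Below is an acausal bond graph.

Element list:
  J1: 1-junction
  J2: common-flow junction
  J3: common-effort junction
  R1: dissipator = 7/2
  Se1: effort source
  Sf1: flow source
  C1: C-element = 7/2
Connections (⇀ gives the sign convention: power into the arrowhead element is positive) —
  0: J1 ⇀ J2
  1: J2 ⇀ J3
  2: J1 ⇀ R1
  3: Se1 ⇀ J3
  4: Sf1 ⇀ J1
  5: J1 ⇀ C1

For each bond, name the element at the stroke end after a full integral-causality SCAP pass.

β3 →J3  (Se1 (Se) sets effort on bond)
β4 →Sf1  (source Sf1 imposes f)
β0 →J1  (J1 flow already set via bond 4)
β2 →J1  (common-f at J1 fixed by 4)
β5 →J1  (J1: bond 4 brought flow, rest push out)
β1 →J2  (J2: bond 0 brought flow, rest push out)

β0 |J1
β1 |J2
β2 |J1
β3 |J3
β4 |Sf1
β5 |J1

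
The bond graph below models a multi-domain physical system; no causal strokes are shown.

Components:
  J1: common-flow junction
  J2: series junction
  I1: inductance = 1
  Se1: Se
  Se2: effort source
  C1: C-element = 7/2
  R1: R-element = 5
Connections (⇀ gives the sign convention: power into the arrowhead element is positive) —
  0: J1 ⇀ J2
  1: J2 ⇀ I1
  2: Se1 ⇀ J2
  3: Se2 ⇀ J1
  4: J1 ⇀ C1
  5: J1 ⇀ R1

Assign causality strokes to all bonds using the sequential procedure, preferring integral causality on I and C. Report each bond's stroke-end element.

#0 stroke→J2
#1 stroke→I1
#2 stroke→J2
#3 stroke→J1
#4 stroke→J1
#5 stroke→J1

β2 |J2  (Se1 (Se) sets effort on bond)
β3 |J1  (Se2 fixes effort; stroke away)
β1 |I1  (I1 integral (f out))
β0 |J2  (J2: bond 1 brought flow, rest push out)
β4 |J1  (J1: bond 0 brought flow, rest push out)
β5 |J1  (1-jn J1 has f-setter on 0)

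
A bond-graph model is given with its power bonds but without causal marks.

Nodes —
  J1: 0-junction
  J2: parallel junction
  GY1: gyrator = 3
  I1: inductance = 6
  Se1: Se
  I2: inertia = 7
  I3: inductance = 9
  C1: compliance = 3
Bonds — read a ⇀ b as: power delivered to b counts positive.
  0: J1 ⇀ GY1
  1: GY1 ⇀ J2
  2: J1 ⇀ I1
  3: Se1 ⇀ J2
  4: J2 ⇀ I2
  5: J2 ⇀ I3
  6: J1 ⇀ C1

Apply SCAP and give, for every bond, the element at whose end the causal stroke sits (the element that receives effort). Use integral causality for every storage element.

β3 stroke→J2  (Se1: effort source, stroke at far end)
β1 stroke→GY1  (0-jn J2 has e-setter on 3)
β4 stroke→I2  (common-e at J2 fixed by 3)
β5 stroke→I3  (J2: bond 3 brought effort, rest push out)
β0 stroke→GY1  (GY1: gyrator matches bond 1)
β2 stroke→I1  (I1 integral (f out))
β6 stroke→J1  (J1 needs exactly one e-in)

bond 0 |GY1
bond 1 |GY1
bond 2 |I1
bond 3 |J2
bond 4 |I2
bond 5 |I3
bond 6 |J1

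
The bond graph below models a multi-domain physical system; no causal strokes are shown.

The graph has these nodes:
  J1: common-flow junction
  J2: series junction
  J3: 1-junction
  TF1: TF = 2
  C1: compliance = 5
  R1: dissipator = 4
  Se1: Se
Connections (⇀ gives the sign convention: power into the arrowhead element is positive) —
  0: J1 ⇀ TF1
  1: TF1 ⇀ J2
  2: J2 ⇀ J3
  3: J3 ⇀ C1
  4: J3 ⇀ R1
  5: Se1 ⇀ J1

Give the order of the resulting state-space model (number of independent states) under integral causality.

bond 5 →J1  (Se1 fixes effort; stroke away)
bond 0 →TF1  (closing 1-jn rule on J1)
bond 1 →J2  (TF TF1: opposite of bond 0)
bond 2 →J3  (J2 needs exactly one f-in)
bond 3 →J3  (C1: C, integral causality)
bond 4 →R1  (closing 1-jn rule on J3)

1  (C1 all integral)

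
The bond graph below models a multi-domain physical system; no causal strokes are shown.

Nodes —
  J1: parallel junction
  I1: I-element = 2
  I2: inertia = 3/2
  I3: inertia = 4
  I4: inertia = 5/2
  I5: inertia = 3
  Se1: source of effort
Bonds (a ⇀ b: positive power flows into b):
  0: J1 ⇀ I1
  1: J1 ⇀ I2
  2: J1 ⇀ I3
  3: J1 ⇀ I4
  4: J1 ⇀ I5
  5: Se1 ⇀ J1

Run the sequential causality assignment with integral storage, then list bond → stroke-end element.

#0 stroke at I1
#1 stroke at I2
#2 stroke at I3
#3 stroke at I4
#4 stroke at I5
#5 stroke at J1

b5 →J1  (source Se1 imposes e)
b0 →I1  (0-jn J1 has e-setter on 5)
b1 →I2  (0-jn J1 has e-setter on 5)
b2 →I3  (0-jn J1 has e-setter on 5)
b3 →I4  (common-e at J1 fixed by 5)
b4 →I5  (J1: bond 5 brought effort, rest push out)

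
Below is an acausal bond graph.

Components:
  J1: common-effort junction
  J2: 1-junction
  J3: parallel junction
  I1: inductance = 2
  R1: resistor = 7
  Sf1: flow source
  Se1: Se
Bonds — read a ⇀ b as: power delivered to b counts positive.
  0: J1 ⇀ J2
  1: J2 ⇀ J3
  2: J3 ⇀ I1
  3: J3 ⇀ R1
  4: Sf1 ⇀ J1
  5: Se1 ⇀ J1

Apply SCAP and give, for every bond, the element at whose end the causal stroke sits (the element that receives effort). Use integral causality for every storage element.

bond 0 →J2
bond 1 →J3
bond 2 →I1
bond 3 →R1
bond 4 →Sf1
bond 5 →J1

bond 4 stroke→Sf1  (Sf1 (Sf) sets flow on bond)
bond 5 stroke→J1  (Se1: effort source, stroke at far end)
bond 0 stroke→J2  (0-jn J1 has e-setter on 5)
bond 1 stroke→J3  (closing 1-jn rule on J2)
bond 2 stroke→I1  (J3: bond 1 brought effort, rest push out)
bond 3 stroke→R1  (common-e at J3 fixed by 1)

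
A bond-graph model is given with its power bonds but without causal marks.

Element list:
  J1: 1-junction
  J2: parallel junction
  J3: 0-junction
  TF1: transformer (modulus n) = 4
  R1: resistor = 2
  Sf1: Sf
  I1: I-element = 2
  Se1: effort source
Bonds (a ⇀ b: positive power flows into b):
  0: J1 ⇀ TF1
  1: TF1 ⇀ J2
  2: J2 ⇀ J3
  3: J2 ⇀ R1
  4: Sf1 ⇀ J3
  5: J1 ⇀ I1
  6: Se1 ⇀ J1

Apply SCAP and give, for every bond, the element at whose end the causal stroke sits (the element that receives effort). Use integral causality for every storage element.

#4 stroke at Sf1  (Sf1: flow source, stroke at near end)
#6 stroke at J1  (source Se1 imposes e)
#2 stroke at J3  (only one effort-in slot at J3)
#5 stroke at I1  (I1: I, integral causality)
#0 stroke at J1  (J1 flow already set via bond 5)
#1 stroke at TF1  (TF1 one-in-one-out from 0)
#3 stroke at J2  (closing 0-jn rule on J2)

#0 stroke→J1
#1 stroke→TF1
#2 stroke→J3
#3 stroke→J2
#4 stroke→Sf1
#5 stroke→I1
#6 stroke→J1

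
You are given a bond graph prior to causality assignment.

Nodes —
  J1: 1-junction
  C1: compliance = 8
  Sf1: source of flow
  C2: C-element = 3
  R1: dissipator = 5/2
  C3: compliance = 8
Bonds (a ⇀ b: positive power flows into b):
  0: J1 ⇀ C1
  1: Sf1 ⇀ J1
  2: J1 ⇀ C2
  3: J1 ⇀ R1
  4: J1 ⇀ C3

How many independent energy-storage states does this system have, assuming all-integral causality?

bond 1 |Sf1  (Sf1 fixes flow; stroke at Sf1)
bond 0 |J1  (J1: bond 1 brought flow, rest push out)
bond 2 |J1  (J1 flow already set via bond 1)
bond 3 |J1  (J1 flow already set via bond 1)
bond 4 |J1  (J1: bond 1 brought flow, rest push out)

3  (C1, C2, C3 all integral)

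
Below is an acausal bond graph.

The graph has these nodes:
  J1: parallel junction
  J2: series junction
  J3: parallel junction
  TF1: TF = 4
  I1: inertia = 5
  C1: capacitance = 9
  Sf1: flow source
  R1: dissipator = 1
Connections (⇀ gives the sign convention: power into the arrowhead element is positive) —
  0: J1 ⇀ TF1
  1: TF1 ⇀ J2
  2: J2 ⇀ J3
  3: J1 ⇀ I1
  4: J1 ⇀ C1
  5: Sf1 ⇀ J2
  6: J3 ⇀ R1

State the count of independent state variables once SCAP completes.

2  (C1, I1 all integral)

#5 stroke→Sf1  (Sf1 (Sf) sets flow on bond)
#1 stroke→J2  (J2: bond 5 brought flow, rest push out)
#2 stroke→J2  (1-jn J2 has f-setter on 5)
#6 stroke→J3  (closing 0-jn rule on J3)
#0 stroke→TF1  (through TF1, causality passes straight; one stroke at TF1)
#3 stroke→I1  (prefer integral on I1)
#4 stroke→J1  (closing 0-jn rule on J1)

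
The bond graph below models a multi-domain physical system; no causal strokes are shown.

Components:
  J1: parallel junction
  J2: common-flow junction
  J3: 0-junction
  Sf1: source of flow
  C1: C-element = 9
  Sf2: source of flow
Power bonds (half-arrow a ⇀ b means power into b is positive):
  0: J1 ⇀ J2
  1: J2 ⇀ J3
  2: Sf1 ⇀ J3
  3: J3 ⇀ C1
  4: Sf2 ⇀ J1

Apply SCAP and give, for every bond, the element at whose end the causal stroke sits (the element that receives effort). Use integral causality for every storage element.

bond 2 →Sf1  (Sf1 (Sf) sets flow on bond)
bond 4 →Sf2  (Sf2 fixes flow; stroke at Sf2)
bond 0 →J1  (closing 0-jn rule on J1)
bond 1 →J2  (common-f at J2 fixed by 0)
bond 3 →J3  (closing 0-jn rule on J3)

bond 0 →J1
bond 1 →J2
bond 2 →Sf1
bond 3 →J3
bond 4 →Sf2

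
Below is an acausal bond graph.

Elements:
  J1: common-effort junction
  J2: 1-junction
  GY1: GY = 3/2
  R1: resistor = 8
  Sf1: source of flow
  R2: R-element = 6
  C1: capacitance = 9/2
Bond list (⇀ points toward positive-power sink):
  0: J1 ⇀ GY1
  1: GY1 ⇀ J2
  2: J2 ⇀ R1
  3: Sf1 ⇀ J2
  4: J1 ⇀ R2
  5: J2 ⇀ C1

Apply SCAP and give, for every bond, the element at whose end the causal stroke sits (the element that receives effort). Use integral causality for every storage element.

#0 →J1
#1 →J2
#2 →J2
#3 →Sf1
#4 →R2
#5 →J2

β3 stroke at Sf1  (source Sf1 imposes f)
β1 stroke at J2  (1-jn J2 has f-setter on 3)
β2 stroke at J2  (1-jn J2 has f-setter on 3)
β5 stroke at J2  (common-f at J2 fixed by 3)
β0 stroke at J1  (GY1: gyrator matches bond 1)
β4 stroke at R2  (J1 effort already set via bond 0)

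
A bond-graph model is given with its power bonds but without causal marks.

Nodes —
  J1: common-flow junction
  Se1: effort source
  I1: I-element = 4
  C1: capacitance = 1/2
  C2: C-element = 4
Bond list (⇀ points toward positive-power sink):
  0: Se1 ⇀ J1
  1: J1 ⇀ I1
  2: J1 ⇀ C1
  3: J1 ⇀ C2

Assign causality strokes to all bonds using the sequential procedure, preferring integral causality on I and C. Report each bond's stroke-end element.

#0 stroke at J1  (source Se1 imposes e)
#1 stroke at I1  (I1: I, integral causality)
#2 stroke at J1  (J1: bond 1 brought flow, rest push out)
#3 stroke at J1  (1-jn J1 has f-setter on 1)

bond 0 stroke→J1
bond 1 stroke→I1
bond 2 stroke→J1
bond 3 stroke→J1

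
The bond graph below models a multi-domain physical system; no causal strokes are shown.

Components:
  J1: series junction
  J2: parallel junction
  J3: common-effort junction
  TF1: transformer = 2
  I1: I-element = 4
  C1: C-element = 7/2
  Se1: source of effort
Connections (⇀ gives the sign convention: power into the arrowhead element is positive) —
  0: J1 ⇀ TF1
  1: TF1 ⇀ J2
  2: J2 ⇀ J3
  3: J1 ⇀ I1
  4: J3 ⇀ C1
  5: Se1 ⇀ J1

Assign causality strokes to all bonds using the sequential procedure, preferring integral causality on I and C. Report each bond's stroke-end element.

b0 stroke at J1
b1 stroke at TF1
b2 stroke at J2
b3 stroke at I1
b4 stroke at J3
b5 stroke at J1

b5 |J1  (Se1 fixes effort; stroke away)
b3 |I1  (prefer integral on I1)
b0 |J1  (J1 flow already set via bond 3)
b1 |TF1  (TF1: transformer flips bond 0)
b2 |J2  (only one effort-in slot at J2)
b4 |J3  (only one effort-in slot at J3)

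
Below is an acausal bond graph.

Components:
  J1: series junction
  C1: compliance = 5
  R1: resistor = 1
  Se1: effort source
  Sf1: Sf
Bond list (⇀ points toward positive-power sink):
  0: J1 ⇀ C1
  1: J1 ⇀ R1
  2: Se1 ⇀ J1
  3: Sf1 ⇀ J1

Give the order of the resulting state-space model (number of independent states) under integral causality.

1  (C1 all integral)

bond 2 stroke at J1  (Se1: effort source, stroke at far end)
bond 3 stroke at Sf1  (Sf1: flow source, stroke at near end)
bond 0 stroke at J1  (J1: bond 3 brought flow, rest push out)
bond 1 stroke at J1  (J1: bond 3 brought flow, rest push out)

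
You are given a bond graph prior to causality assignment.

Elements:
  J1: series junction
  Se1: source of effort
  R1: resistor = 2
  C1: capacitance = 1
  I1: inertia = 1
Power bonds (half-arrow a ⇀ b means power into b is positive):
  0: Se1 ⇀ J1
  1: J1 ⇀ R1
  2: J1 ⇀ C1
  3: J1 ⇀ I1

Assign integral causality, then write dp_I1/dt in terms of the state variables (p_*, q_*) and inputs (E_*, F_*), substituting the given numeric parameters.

dp_I1/dt = E_Se1 - 2*p_I1 - q_C1

β0 |J1  (source Se1 imposes e)
β2 |J1  (C1: C, integral causality)
β3 |I1  (prefer integral on I1)
β1 |J1  (common-f at J1 fixed by 3)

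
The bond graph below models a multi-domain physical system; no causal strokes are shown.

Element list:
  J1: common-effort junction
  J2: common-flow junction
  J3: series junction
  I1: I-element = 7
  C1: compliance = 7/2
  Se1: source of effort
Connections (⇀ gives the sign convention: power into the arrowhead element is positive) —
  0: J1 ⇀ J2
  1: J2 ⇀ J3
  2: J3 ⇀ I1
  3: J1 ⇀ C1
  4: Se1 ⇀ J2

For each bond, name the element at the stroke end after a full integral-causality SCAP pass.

b4 stroke→J2  (Se1: effort source, stroke at far end)
b2 stroke→I1  (I1: I, integral causality)
b1 stroke→J3  (J3 flow already set via bond 2)
b0 stroke→J2  (common-f at J2 fixed by 1)
b3 stroke→J1  (closing 0-jn rule on J1)

b0 stroke at J2
b1 stroke at J3
b2 stroke at I1
b3 stroke at J1
b4 stroke at J2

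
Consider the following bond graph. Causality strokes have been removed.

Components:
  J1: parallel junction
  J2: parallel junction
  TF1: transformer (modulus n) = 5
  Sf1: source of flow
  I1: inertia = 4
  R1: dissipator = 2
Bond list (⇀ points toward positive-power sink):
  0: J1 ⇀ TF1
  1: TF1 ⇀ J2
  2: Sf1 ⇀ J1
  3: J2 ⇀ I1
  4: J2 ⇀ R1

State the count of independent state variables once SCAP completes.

b2 |Sf1  (Sf1: flow source, stroke at near end)
b0 |J1  (J1 needs exactly one e-in)
b1 |TF1  (TF1: transformer flips bond 0)
b3 |I1  (I1: I, integral causality)
b4 |J2  (only one effort-in slot at J2)

1  (I1 all integral)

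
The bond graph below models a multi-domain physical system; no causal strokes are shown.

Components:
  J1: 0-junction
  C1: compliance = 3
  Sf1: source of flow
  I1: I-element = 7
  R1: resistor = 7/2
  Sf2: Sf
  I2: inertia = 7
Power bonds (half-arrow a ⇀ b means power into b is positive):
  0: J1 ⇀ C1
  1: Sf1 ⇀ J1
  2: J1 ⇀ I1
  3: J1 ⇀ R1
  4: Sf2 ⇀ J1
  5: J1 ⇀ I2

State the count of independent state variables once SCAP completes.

bond 1 stroke→Sf1  (source Sf1 imposes f)
bond 4 stroke→Sf2  (Sf2: flow source, stroke at near end)
bond 0 stroke→J1  (C1 outputs effort q/C1)
bond 2 stroke→I1  (J1: bond 0 brought effort, rest push out)
bond 3 stroke→R1  (common-e at J1 fixed by 0)
bond 5 stroke→I2  (common-e at J1 fixed by 0)

3  (C1, I1, I2 all integral)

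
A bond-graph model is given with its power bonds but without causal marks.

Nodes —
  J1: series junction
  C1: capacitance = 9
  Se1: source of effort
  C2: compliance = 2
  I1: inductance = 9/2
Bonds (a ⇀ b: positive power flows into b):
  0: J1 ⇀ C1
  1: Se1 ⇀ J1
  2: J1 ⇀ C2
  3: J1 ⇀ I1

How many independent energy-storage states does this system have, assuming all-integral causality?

3  (C1, C2, I1 all integral)

#1 →J1  (Se1: effort source, stroke at far end)
#0 →J1  (C1 integral (e out))
#2 →J1  (C2: C, integral causality)
#3 →I1  (J1: last free bond brings flow in)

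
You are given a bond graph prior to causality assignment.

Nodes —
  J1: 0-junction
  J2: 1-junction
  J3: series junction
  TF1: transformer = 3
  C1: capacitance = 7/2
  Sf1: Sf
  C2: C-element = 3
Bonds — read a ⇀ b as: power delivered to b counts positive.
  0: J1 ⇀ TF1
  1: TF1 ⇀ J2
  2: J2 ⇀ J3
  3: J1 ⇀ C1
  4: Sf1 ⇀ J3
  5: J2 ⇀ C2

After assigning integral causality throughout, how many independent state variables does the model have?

2  (C1, C2 all integral)

b4 stroke→Sf1  (source Sf1 imposes f)
b2 stroke→J3  (J3: bond 4 brought flow, rest push out)
b1 stroke→J2  (common-f at J2 fixed by 2)
b5 stroke→J2  (common-f at J2 fixed by 2)
b0 stroke→TF1  (TF1: transformer flips bond 1)
b3 stroke→J1  (J1 needs exactly one e-in)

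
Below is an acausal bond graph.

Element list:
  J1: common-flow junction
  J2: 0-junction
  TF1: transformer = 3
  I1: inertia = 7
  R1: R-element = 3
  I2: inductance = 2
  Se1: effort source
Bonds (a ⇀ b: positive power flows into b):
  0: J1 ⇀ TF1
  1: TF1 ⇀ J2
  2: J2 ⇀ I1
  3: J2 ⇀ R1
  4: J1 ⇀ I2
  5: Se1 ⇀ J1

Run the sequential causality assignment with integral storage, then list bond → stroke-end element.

bond 5 stroke at J1  (source Se1 imposes e)
bond 2 stroke at I1  (I1: I, integral causality)
bond 4 stroke at I2  (I2: I, integral causality)
bond 0 stroke at J1  (common-f at J1 fixed by 4)
bond 1 stroke at TF1  (TF TF1: opposite of bond 0)
bond 3 stroke at J2  (closing 0-jn rule on J2)

β0 |J1
β1 |TF1
β2 |I1
β3 |J2
β4 |I2
β5 |J1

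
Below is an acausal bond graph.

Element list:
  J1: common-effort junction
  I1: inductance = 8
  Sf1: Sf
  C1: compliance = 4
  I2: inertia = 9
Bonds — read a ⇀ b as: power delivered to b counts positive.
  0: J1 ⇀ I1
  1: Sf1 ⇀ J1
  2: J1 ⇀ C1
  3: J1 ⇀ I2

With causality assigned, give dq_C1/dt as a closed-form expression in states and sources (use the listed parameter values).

dq_C1/dt = F_Sf1 - p_I1/8 - p_I2/9

b1 |Sf1  (Sf1 fixes flow; stroke at Sf1)
b0 |I1  (I1 outputs flow p/I1)
b2 |J1  (C1: C, integral causality)
b3 |I2  (J1: bond 2 brought effort, rest push out)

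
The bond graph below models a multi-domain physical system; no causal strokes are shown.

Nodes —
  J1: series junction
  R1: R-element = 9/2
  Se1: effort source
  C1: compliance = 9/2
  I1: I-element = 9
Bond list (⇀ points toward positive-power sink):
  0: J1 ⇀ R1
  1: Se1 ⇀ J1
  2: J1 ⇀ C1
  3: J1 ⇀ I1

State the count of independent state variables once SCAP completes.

β1 |J1  (Se1 (Se) sets effort on bond)
β2 |J1  (prefer integral on C1)
β3 |I1  (I1 outputs flow p/I1)
β0 |J1  (common-f at J1 fixed by 3)

2  (C1, I1 all integral)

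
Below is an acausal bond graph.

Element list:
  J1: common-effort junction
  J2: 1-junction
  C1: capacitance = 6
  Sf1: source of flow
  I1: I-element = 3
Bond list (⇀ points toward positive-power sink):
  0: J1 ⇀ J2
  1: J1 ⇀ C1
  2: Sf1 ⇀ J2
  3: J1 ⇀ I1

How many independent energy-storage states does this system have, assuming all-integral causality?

2  (C1, I1 all integral)

β2 stroke→Sf1  (Sf1 (Sf) sets flow on bond)
β0 stroke→J2  (J2 flow already set via bond 2)
β1 stroke→J1  (C1 integral (e out))
β3 stroke→I1  (common-e at J1 fixed by 1)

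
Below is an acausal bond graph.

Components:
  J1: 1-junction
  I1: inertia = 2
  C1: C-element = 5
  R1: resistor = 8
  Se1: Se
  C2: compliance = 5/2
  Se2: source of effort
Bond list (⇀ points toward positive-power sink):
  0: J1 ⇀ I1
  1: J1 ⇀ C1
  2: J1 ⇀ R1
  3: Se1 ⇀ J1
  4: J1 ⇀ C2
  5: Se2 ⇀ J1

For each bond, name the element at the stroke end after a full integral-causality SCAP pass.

#3 →J1  (Se1 fixes effort; stroke away)
#5 →J1  (Se2: effort source, stroke at far end)
#0 →I1  (I1 integral (f out))
#1 →J1  (1-jn J1 has f-setter on 0)
#2 →J1  (J1 flow already set via bond 0)
#4 →J1  (J1: bond 0 brought flow, rest push out)

b0 |I1
b1 |J1
b2 |J1
b3 |J1
b4 |J1
b5 |J1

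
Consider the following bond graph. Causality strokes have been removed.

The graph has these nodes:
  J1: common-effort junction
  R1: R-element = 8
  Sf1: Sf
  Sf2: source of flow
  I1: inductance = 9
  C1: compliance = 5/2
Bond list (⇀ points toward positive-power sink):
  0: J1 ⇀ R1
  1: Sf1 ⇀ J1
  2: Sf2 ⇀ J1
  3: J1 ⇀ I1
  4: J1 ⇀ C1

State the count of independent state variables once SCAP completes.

#1 →Sf1  (Sf1 fixes flow; stroke at Sf1)
#2 →Sf2  (Sf2 fixes flow; stroke at Sf2)
#3 →I1  (prefer integral on I1)
#4 →J1  (C1: C, integral causality)
#0 →R1  (J1 effort already set via bond 4)

2  (C1, I1 all integral)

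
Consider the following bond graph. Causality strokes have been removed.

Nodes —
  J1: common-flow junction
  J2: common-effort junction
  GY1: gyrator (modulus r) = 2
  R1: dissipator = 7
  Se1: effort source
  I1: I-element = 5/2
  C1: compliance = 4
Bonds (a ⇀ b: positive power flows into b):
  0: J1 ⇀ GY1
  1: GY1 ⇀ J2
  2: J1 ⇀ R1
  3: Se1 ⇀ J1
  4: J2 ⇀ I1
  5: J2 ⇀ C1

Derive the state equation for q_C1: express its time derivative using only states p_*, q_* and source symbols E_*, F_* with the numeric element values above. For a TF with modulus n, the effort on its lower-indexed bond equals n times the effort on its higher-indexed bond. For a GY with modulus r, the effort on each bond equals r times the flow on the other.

bond 3 |J1  (Se1 (Se) sets effort on bond)
bond 4 |I1  (I1 outputs flow p/I1)
bond 5 |J2  (prefer integral on C1)
bond 1 |GY1  (common-e at J2 fixed by 5)
bond 0 |GY1  (GY GY1: same side as bond 1)
bond 2 |J1  (1-jn J1 has f-setter on 0)

dq_C1/dt = E_Se1/2 - 2*p_I1/5 - 7*q_C1/16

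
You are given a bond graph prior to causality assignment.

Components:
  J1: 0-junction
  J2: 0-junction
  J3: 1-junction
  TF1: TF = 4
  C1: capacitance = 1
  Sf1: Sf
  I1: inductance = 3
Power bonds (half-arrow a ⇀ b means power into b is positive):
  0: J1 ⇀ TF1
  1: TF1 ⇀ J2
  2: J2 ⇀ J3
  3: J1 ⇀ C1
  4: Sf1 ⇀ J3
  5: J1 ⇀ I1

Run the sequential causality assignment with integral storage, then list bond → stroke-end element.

#4 |Sf1  (source Sf1 imposes f)
#2 |J3  (common-f at J3 fixed by 4)
#1 |J2  (J2: last free bond brings effort in)
#0 |TF1  (through TF1, causality passes straight; one stroke at TF1)
#3 |J1  (C1 integral (e out))
#5 |I1  (common-e at J1 fixed by 3)

β0 stroke at TF1
β1 stroke at J2
β2 stroke at J3
β3 stroke at J1
β4 stroke at Sf1
β5 stroke at I1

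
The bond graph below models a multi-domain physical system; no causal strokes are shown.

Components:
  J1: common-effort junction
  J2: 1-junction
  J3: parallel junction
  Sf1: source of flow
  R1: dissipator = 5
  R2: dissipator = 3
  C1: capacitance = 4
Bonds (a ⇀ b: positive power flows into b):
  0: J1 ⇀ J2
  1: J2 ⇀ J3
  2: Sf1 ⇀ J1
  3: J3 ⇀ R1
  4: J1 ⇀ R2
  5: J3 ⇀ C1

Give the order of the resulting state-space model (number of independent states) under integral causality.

b2 →Sf1  (source Sf1 imposes f)
b5 →J3  (C1: C, integral causality)
b1 →J2  (J3 effort already set via bond 5)
b3 →R1  (J3 effort already set via bond 5)
b0 →J1  (J2 needs exactly one f-in)
b4 →R2  (J1 effort already set via bond 0)

1  (C1 all integral)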